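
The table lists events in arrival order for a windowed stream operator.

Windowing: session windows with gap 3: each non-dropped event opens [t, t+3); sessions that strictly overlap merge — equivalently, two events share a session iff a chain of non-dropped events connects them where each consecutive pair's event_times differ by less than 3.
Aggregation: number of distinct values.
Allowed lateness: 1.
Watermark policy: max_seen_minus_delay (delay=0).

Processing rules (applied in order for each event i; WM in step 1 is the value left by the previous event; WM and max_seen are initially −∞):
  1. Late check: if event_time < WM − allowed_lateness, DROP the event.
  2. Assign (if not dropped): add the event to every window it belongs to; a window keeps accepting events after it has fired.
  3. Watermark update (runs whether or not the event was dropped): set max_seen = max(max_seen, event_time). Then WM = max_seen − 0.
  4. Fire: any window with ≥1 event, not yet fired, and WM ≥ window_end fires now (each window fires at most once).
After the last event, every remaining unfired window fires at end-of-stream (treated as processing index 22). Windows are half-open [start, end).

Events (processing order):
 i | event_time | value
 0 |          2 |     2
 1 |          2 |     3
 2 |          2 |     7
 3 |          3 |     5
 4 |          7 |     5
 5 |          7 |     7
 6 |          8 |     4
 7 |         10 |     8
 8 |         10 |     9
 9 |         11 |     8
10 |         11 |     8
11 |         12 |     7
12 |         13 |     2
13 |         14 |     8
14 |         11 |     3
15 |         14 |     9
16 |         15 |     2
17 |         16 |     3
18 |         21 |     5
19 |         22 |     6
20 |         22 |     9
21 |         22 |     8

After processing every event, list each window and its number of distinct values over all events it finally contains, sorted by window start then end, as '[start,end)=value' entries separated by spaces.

i=0 t=2 v=2: → [2,5); WM=2
i=1 t=2 v=3: → [2,5); WM=2
i=2 t=2 v=7: → [2,5); WM=2
i=3 t=3 v=5: → [2,6); WM=3
i=4 t=7 v=5: → [7,10); WM=7
i=5 t=7 v=7: → [7,10); WM=7
i=6 t=8 v=4: → [7,11); WM=8
i=7 t=10 v=8: → [7,13); WM=10
i=8 t=10 v=9: → [7,13); WM=10
i=9 t=11 v=8: → [7,14); WM=11
i=10 t=11 v=8: → [7,14); WM=11
i=11 t=12 v=7: → [7,15); WM=12
i=12 t=13 v=2: → [7,16); WM=13
i=13 t=14 v=8: → [7,17); WM=14
i=14 t=11 v=3: DROP (t<14-1); WM=14
i=15 t=14 v=9: → [7,17); WM=14
i=16 t=15 v=2: → [7,18); WM=15
i=17 t=16 v=3: → [7,19); WM=16
i=18 t=21 v=5: → [21,24); WM=21
i=19 t=22 v=6: → [21,25); WM=22
i=20 t=22 v=9: → [21,25); WM=22
i=21 t=22 v=8: → [21,25); WM=22

[2,6)=4 [7,19)=7 [21,25)=4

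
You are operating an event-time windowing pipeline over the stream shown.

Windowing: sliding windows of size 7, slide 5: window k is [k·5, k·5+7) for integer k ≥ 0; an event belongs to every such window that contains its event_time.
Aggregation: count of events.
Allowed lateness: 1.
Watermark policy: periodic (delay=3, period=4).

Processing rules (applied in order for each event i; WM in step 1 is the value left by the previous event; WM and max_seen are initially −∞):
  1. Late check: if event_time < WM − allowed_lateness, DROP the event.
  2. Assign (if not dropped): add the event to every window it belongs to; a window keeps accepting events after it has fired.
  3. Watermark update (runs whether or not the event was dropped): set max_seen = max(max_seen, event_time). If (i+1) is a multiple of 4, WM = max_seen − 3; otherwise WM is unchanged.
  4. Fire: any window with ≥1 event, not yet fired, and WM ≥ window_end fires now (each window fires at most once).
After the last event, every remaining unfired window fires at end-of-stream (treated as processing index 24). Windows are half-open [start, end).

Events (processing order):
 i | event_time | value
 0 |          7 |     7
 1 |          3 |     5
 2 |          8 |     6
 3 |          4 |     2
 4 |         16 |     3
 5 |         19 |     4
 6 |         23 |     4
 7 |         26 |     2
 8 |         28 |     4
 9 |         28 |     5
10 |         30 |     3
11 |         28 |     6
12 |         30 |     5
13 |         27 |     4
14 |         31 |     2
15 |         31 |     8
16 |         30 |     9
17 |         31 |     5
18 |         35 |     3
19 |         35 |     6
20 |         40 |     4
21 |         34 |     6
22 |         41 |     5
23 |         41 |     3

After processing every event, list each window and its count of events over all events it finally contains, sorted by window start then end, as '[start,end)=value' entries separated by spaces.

i=0 t=7 v=7: → [5,12); WM=−∞
i=1 t=3 v=5: → [0,7); WM=−∞
i=2 t=8 v=6: → [5,12); WM=−∞
i=3 t=4 v=2: → [0,7); WM=5
i=4 t=16 v=3: → [15,22),[10,17); WM=5
i=5 t=19 v=4: → [15,22); WM=5
i=6 t=23 v=4: → [20,27); WM=5
i=7 t=26 v=2: → [25,32),[20,27); WM=23; [0,7) fires=2 [5,12) fires=2 [10,17) fires=1 [15,22) fires=2
i=8 t=28 v=4: → [25,32); WM=23
i=9 t=28 v=5: → [25,32); WM=23
i=10 t=30 v=3: → [30,37),[25,32); WM=23
i=11 t=28 v=6: → [25,32); WM=27; [20,27) fires=2
i=12 t=30 v=5: → [30,37),[25,32); WM=27
i=13 t=27 v=4: → [25,32); WM=27
i=14 t=31 v=2: → [30,37),[25,32); WM=27
i=15 t=31 v=8: → [30,37),[25,32); WM=28
i=16 t=30 v=9: → [30,37),[25,32); WM=28
i=17 t=31 v=5: → [30,37),[25,32); WM=28
i=18 t=35 v=3: → [35,42),[30,37); WM=28
i=19 t=35 v=6: → [35,42),[30,37); WM=32; [25,32) fires=11
i=20 t=40 v=4: → [40,47),[35,42); WM=32
i=21 t=34 v=6: → [30,37); WM=32
i=22 t=41 v=5: → [40,47),[35,42); WM=32
i=23 t=41 v=3: → [40,47),[35,42); WM=38; [30,37) fires=9

[0,7)=2 [5,12)=2 [10,17)=1 [15,22)=2 [20,27)=2 [25,32)=11 [30,37)=9 [35,42)=5 [40,47)=3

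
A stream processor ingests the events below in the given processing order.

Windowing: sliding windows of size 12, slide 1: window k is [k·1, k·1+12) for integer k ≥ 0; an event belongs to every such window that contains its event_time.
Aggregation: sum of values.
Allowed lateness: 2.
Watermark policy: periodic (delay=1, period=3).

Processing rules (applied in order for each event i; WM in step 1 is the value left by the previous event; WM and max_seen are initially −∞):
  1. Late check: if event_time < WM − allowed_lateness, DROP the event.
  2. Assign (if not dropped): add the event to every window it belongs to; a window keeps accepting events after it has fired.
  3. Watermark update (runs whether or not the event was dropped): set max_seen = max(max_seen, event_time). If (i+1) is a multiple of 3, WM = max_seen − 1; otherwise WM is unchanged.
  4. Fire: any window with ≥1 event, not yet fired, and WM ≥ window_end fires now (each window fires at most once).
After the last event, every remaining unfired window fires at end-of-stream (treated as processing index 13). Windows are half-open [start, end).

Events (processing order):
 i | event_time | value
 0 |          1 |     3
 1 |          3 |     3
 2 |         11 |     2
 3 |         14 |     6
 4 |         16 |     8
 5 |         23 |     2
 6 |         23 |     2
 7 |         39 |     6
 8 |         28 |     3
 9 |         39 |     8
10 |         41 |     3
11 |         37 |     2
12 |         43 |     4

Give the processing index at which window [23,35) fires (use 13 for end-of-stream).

i=0 t=1 v=3: → [1,13),[0,12); WM=−∞
i=1 t=3 v=3: → [3,15),[2,14),[1,13),[0,12); WM=−∞
i=2 t=11 v=2: → [11,23),[10,22),[9,21),[8,20),[7,19),[6,18),[5,17),[4,16),[3,15),[2,14),[1,13),[0,12); WM=10
i=3 t=14 v=6: → [14,26),[13,25),[12,24),[11,23),[10,22),[9,21),[8,20),[7,19),[6,18),[5,17),[4,16),[3,15); WM=10
i=4 t=16 v=8: → [16,28),[15,27),[14,26),[13,25),[12,24),[11,23),[10,22),[9,21),[8,20),[7,19),[6,18),[5,17); WM=10
i=5 t=23 v=2: → [23,35),[22,34),[21,33),[20,32),[19,31),[18,30),[17,29),[16,28),[15,27),[14,26),[13,25),[12,24); WM=22; [0,12) fires=8 [1,13) fires=8 [2,14) fires=5 [3,15) fires=11 [4,16) fires=8 [5,17) fires=16 [6,18) fires=16 [7,19) fires=16 [8,20) fires=16 [9,21) fires=16 [10,22) fires=16
i=6 t=23 v=2: → [23,35),[22,34),[21,33),[20,32),[19,31),[18,30),[17,29),[16,28),[15,27),[14,26),[13,25),[12,24); WM=22
i=7 t=39 v=6: → [39,51),[38,50),[37,49),[36,48),[35,47),[34,46),[33,45),[32,44),[31,43),[30,42),[29,41),[28,40); WM=22
i=8 t=28 v=3: → [28,40),[27,39),[26,38),[25,37),[24,36),[23,35),[22,34),[21,33),[20,32),[19,31),[18,30),[17,29); WM=38; [11,23) fires=16 [12,24) fires=18 [13,25) fires=18 [14,26) fires=18 [15,27) fires=12 [16,28) fires=12 [17,29) fires=7 [18,30) fires=7 [19,31) fires=7 [20,32) fires=7 [21,33) fires=7 [22,34) fires=7 [23,35) fires=7 [24,36) fires=3 [25,37) fires=3 [26,38) fires=3
i=9 t=39 v=8: → [39,51),[38,50),[37,49),[36,48),[35,47),[34,46),[33,45),[32,44),[31,43),[30,42),[29,41),[28,40); WM=38
i=10 t=41 v=3: → [41,53),[40,52),[39,51),[38,50),[37,49),[36,48),[35,47),[34,46),[33,45),[32,44),[31,43),[30,42); WM=38
i=11 t=37 v=2: → [37,49),[36,48),[35,47),[34,46),[33,45),[32,44),[31,43),[30,42),[29,41),[28,40),[27,39),[26,38); WM=40; [27,39) fires=5 [28,40) fires=19
i=12 t=43 v=4: → [43,55),[42,54),[41,53),[40,52),[39,51),[38,50),[37,49),[36,48),[35,47),[34,46),[33,45),[32,44); WM=40

8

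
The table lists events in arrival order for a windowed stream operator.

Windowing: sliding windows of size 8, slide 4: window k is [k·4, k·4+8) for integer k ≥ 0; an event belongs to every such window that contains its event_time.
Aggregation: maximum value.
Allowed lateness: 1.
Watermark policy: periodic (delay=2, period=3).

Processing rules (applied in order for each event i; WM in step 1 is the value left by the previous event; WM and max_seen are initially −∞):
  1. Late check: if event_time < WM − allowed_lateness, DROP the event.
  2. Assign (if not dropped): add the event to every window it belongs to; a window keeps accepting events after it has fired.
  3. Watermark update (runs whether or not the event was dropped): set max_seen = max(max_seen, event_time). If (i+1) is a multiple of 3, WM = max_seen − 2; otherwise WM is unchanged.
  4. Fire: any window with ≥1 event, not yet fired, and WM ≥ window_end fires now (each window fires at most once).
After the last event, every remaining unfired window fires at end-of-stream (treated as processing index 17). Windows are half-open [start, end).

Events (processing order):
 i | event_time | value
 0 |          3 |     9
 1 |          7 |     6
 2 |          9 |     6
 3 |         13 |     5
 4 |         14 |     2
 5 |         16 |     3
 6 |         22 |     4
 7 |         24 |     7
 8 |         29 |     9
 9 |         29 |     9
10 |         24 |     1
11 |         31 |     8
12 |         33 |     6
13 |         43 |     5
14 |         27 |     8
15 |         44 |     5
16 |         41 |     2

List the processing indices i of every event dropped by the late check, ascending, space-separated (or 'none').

10 14

i=0 t=3 v=9: → [0,8); WM=−∞
i=1 t=7 v=6: → [4,12),[0,8); WM=−∞
i=2 t=9 v=6: → [8,16),[4,12); WM=7
i=3 t=13 v=5: → [12,20),[8,16); WM=7
i=4 t=14 v=2: → [12,20),[8,16); WM=7
i=5 t=16 v=3: → [16,24),[12,20); WM=14; [0,8) fires=9 [4,12) fires=6
i=6 t=22 v=4: → [20,28),[16,24); WM=14
i=7 t=24 v=7: → [24,32),[20,28); WM=14
i=8 t=29 v=9: → [28,36),[24,32); WM=27; [8,16) fires=6 [12,20) fires=5 [16,24) fires=4
i=9 t=29 v=9: → [28,36),[24,32); WM=27
i=10 t=24 v=1: DROP (t<27-1); WM=27
i=11 t=31 v=8: → [28,36),[24,32); WM=29; [20,28) fires=7
i=12 t=33 v=6: → [32,40),[28,36); WM=29
i=13 t=43 v=5: → [40,48),[36,44); WM=29
i=14 t=27 v=8: DROP (t<29-1); WM=41; [24,32) fires=9 [28,36) fires=9 [32,40) fires=6
i=15 t=44 v=5: → [44,52),[40,48); WM=41
i=16 t=41 v=2: → [40,48),[36,44); WM=41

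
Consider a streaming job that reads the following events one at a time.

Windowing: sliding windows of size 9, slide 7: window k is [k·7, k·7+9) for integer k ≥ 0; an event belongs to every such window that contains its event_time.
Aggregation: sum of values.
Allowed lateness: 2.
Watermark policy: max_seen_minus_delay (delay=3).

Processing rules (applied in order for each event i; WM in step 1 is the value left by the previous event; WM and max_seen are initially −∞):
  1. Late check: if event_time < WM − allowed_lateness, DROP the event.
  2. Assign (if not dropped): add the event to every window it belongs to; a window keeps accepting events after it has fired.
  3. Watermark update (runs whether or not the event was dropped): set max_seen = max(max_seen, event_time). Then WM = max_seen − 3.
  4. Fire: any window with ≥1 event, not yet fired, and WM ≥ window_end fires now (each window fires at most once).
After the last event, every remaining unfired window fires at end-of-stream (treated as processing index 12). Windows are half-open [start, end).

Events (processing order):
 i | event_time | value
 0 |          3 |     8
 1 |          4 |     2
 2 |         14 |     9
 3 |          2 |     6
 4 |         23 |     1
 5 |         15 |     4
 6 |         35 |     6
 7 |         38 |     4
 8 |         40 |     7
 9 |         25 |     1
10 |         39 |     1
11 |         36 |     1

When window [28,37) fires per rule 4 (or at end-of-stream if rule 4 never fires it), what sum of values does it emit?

i=0 t=3 v=8: → [0,9); WM=0
i=1 t=4 v=2: → [0,9); WM=1
i=2 t=14 v=9: → [14,23),[7,16); WM=11; [0,9) fires=10
i=3 t=2 v=6: DROP (t<11-2); WM=11
i=4 t=23 v=1: → [21,30); WM=20; [7,16) fires=9
i=5 t=15 v=4: DROP (t<20-2); WM=20
i=6 t=35 v=6: → [35,44),[28,37); WM=32; [14,23) fires=9 [21,30) fires=1
i=7 t=38 v=4: → [35,44); WM=35
i=8 t=40 v=7: → [35,44); WM=37; [28,37) fires=6
i=9 t=25 v=1: DROP (t<37-2); WM=37
i=10 t=39 v=1: → [35,44); WM=37
i=11 t=36 v=1: → [35,44),[28,37); WM=37

6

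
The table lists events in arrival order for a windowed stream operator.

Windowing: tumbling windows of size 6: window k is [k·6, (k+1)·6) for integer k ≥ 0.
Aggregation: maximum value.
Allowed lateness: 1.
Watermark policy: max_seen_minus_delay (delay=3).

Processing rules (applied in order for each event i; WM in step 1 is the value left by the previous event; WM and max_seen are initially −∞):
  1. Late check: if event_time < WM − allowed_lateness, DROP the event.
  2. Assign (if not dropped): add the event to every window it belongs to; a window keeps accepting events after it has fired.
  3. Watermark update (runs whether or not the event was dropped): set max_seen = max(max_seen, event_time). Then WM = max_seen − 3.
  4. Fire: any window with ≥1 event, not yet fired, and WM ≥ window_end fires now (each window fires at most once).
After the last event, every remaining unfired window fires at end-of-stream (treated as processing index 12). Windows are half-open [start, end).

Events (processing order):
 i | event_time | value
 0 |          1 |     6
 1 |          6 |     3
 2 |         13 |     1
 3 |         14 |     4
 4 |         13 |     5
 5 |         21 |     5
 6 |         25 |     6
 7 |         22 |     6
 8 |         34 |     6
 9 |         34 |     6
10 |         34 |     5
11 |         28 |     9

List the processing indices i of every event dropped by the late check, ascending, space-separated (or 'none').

11

i=0 t=1 v=6: → [0,6); WM=-2
i=1 t=6 v=3: → [6,12); WM=3
i=2 t=13 v=1: → [12,18); WM=10; [0,6) fires=6
i=3 t=14 v=4: → [12,18); WM=11
i=4 t=13 v=5: → [12,18); WM=11
i=5 t=21 v=5: → [18,24); WM=18; [6,12) fires=3 [12,18) fires=5
i=6 t=25 v=6: → [24,30); WM=22
i=7 t=22 v=6: → [18,24); WM=22
i=8 t=34 v=6: → [30,36); WM=31; [18,24) fires=6 [24,30) fires=6
i=9 t=34 v=6: → [30,36); WM=31
i=10 t=34 v=5: → [30,36); WM=31
i=11 t=28 v=9: DROP (t<31-1); WM=31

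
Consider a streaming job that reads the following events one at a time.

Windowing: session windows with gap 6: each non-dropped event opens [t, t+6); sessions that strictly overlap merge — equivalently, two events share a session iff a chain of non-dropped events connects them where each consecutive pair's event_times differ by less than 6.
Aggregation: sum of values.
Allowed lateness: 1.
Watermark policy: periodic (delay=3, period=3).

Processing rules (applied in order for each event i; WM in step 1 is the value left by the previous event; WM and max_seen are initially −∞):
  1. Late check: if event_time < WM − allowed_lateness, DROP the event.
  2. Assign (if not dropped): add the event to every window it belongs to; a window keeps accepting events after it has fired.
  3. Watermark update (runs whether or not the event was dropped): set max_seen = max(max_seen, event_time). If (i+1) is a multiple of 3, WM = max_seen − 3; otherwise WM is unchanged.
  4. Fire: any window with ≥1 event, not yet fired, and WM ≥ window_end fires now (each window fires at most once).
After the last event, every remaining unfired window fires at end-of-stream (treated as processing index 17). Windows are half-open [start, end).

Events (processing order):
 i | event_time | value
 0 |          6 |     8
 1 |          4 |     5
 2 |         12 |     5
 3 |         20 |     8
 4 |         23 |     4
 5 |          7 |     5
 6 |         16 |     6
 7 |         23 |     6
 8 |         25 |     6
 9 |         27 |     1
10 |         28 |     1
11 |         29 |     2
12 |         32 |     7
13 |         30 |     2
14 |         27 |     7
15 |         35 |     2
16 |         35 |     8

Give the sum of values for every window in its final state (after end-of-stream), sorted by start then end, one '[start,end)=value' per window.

[4,12)=13 [12,18)=5 [20,41)=54

i=0 t=6 v=8: → [6,12); WM=−∞
i=1 t=4 v=5: → [4,12); WM=−∞
i=2 t=12 v=5: → [12,18); WM=9
i=3 t=20 v=8: → [20,26); WM=9
i=4 t=23 v=4: → [20,29); WM=9
i=5 t=7 v=5: DROP (t<9-1); WM=20
i=6 t=16 v=6: DROP (t<20-1); WM=20
i=7 t=23 v=6: → [20,29); WM=20
i=8 t=25 v=6: → [20,31); WM=22
i=9 t=27 v=1: → [20,33); WM=22
i=10 t=28 v=1: → [20,34); WM=22
i=11 t=29 v=2: → [20,35); WM=26
i=12 t=32 v=7: → [20,38); WM=26
i=13 t=30 v=2: → [20,38); WM=26
i=14 t=27 v=7: → [20,38); WM=29
i=15 t=35 v=2: → [20,41); WM=29
i=16 t=35 v=8: → [20,41); WM=29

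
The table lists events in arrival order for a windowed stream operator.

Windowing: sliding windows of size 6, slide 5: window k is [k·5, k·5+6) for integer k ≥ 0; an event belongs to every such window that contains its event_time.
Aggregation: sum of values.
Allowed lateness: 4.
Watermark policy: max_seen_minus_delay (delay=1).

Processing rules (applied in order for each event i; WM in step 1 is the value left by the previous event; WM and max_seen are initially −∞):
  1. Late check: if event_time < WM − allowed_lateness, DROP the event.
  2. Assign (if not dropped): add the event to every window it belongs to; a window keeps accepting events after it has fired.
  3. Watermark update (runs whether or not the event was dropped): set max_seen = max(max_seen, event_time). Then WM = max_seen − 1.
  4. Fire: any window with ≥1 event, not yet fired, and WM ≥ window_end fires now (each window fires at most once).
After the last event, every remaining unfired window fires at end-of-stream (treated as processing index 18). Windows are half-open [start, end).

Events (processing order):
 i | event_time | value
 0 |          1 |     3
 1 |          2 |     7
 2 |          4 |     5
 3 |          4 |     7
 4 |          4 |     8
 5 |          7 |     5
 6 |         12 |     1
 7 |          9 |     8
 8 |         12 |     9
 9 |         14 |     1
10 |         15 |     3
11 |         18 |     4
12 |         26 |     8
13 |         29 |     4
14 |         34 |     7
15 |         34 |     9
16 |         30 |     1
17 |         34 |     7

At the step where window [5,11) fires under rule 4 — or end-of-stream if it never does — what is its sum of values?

i=0 t=1 v=3: → [0,6); WM=0
i=1 t=2 v=7: → [0,6); WM=1
i=2 t=4 v=5: → [0,6); WM=3
i=3 t=4 v=7: → [0,6); WM=3
i=4 t=4 v=8: → [0,6); WM=3
i=5 t=7 v=5: → [5,11); WM=6; [0,6) fires=30
i=6 t=12 v=1: → [10,16); WM=11; [5,11) fires=5
i=7 t=9 v=8: → [5,11); WM=11
i=8 t=12 v=9: → [10,16); WM=11
i=9 t=14 v=1: → [10,16); WM=13
i=10 t=15 v=3: → [15,21),[10,16); WM=14
i=11 t=18 v=4: → [15,21); WM=17; [10,16) fires=14
i=12 t=26 v=8: → [25,31); WM=25; [15,21) fires=7
i=13 t=29 v=4: → [25,31); WM=28
i=14 t=34 v=7: → [30,36); WM=33; [25,31) fires=12
i=15 t=34 v=9: → [30,36); WM=33
i=16 t=30 v=1: → [30,36),[25,31); WM=33
i=17 t=34 v=7: → [30,36); WM=33

5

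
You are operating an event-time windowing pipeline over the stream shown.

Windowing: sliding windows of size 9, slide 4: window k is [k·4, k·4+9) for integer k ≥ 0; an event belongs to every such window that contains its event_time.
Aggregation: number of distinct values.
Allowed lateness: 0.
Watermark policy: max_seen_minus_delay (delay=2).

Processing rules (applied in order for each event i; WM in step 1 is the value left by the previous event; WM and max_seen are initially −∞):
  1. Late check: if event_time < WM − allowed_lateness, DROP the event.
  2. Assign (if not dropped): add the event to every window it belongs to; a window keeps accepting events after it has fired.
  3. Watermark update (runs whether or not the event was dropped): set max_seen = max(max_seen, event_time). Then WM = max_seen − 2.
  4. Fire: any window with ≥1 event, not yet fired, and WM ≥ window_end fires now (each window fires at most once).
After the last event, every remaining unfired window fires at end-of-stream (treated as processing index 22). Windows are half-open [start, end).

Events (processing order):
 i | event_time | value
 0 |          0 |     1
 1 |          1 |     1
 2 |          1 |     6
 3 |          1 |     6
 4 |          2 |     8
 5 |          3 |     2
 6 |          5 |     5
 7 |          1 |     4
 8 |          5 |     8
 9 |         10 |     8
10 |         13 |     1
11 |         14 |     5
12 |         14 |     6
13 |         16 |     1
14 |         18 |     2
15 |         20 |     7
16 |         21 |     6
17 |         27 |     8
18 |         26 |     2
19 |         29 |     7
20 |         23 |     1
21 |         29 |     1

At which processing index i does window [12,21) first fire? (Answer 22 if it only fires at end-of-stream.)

i=0 t=0 v=1: → [0,9); WM=-2
i=1 t=1 v=1: → [0,9); WM=-1
i=2 t=1 v=6: → [0,9); WM=-1
i=3 t=1 v=6: → [0,9); WM=-1
i=4 t=2 v=8: → [0,9); WM=0
i=5 t=3 v=2: → [0,9); WM=1
i=6 t=5 v=5: → [4,13),[0,9); WM=3
i=7 t=1 v=4: DROP (t<3-0); WM=3
i=8 t=5 v=8: → [4,13),[0,9); WM=3
i=9 t=10 v=8: → [8,17),[4,13); WM=8
i=10 t=13 v=1: → [12,21),[8,17); WM=11; [0,9) fires=5
i=11 t=14 v=5: → [12,21),[8,17); WM=12
i=12 t=14 v=6: → [12,21),[8,17); WM=12
i=13 t=16 v=1: → [16,25),[12,21),[8,17); WM=14; [4,13) fires=2
i=14 t=18 v=2: → [16,25),[12,21); WM=16
i=15 t=20 v=7: → [20,29),[16,25),[12,21); WM=18; [8,17) fires=4
i=16 t=21 v=6: → [20,29),[16,25); WM=19
i=17 t=27 v=8: → [24,33),[20,29); WM=25; [12,21) fires=5 [16,25) fires=4
i=18 t=26 v=2: → [24,33),[20,29); WM=25
i=19 t=29 v=7: → [28,37),[24,33); WM=27
i=20 t=23 v=1: DROP (t<27-0); WM=27
i=21 t=29 v=1: → [28,37),[24,33); WM=27

17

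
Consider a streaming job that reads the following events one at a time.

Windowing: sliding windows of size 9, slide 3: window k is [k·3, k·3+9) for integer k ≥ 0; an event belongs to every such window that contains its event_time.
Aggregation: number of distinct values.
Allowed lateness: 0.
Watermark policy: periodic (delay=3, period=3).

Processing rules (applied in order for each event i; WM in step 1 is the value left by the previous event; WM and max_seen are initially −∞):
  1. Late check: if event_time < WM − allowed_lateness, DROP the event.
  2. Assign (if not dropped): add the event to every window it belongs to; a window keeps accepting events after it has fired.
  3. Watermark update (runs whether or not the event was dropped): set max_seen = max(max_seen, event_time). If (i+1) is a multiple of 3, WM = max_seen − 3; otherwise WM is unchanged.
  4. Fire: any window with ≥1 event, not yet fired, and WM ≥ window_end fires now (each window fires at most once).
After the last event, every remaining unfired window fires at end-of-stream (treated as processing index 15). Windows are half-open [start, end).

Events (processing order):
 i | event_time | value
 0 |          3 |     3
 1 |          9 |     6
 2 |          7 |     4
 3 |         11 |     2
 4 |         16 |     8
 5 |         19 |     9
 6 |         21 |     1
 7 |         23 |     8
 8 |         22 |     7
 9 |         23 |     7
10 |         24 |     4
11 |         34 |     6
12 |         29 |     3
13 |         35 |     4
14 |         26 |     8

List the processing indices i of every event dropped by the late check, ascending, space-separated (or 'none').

i=0 t=3 v=3: → [3,12),[0,9); WM=−∞
i=1 t=9 v=6: → [9,18),[6,15),[3,12); WM=−∞
i=2 t=7 v=4: → [6,15),[3,12),[0,9); WM=6
i=3 t=11 v=2: → [9,18),[6,15),[3,12); WM=6
i=4 t=16 v=8: → [15,24),[12,21),[9,18); WM=6
i=5 t=19 v=9: → [18,27),[15,24),[12,21); WM=16; [0,9) fires=2 [3,12) fires=4 [6,15) fires=3
i=6 t=21 v=1: → [21,30),[18,27),[15,24); WM=16
i=7 t=23 v=8: → [21,30),[18,27),[15,24); WM=16
i=8 t=22 v=7: → [21,30),[18,27),[15,24); WM=20; [9,18) fires=3
i=9 t=23 v=7: → [21,30),[18,27),[15,24); WM=20
i=10 t=24 v=4: → [24,33),[21,30),[18,27); WM=20
i=11 t=34 v=6: → [33,42),[30,39),[27,36); WM=31; [12,21) fires=2 [15,24) fires=4 [18,27) fires=5 [21,30) fires=4
i=12 t=29 v=3: DROP (t<31-0); WM=31
i=13 t=35 v=4: → [33,42),[30,39),[27,36); WM=31
i=14 t=26 v=8: DROP (t<31-0); WM=32

12 14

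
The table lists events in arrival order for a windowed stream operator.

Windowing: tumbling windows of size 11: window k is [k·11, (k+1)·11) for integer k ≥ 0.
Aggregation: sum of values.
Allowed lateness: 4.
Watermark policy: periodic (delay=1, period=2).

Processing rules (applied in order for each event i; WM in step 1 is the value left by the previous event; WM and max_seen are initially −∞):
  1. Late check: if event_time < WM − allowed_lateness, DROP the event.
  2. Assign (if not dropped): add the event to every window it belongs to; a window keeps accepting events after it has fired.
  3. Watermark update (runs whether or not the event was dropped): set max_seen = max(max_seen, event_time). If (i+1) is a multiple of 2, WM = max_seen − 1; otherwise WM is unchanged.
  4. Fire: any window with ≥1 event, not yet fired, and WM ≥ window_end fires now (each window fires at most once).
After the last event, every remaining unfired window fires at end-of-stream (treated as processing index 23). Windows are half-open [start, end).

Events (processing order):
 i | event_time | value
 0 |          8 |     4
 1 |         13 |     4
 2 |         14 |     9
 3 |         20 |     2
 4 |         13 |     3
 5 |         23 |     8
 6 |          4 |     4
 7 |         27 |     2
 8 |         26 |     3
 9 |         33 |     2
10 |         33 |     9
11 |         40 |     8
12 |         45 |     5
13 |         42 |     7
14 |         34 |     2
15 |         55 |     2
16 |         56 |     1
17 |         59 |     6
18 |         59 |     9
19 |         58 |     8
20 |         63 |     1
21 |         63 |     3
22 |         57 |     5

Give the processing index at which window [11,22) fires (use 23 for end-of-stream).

i=0 t=8 v=4: → [0,11); WM=−∞
i=1 t=13 v=4: → [11,22); WM=12; [0,11) fires=4
i=2 t=14 v=9: → [11,22); WM=12
i=3 t=20 v=2: → [11,22); WM=19
i=4 t=13 v=3: DROP (t<19-4); WM=19
i=5 t=23 v=8: → [22,33); WM=22; [11,22) fires=15
i=6 t=4 v=4: DROP (t<22-4); WM=22
i=7 t=27 v=2: → [22,33); WM=26
i=8 t=26 v=3: → [22,33); WM=26
i=9 t=33 v=2: → [33,44); WM=32
i=10 t=33 v=9: → [33,44); WM=32
i=11 t=40 v=8: → [33,44); WM=39; [22,33) fires=13
i=12 t=45 v=5: → [44,55); WM=39
i=13 t=42 v=7: → [33,44); WM=44; [33,44) fires=26
i=14 t=34 v=2: DROP (t<44-4); WM=44
i=15 t=55 v=2: → [55,66); WM=54
i=16 t=56 v=1: → [55,66); WM=54
i=17 t=59 v=6: → [55,66); WM=58; [44,55) fires=5
i=18 t=59 v=9: → [55,66); WM=58
i=19 t=58 v=8: → [55,66); WM=58
i=20 t=63 v=1: → [55,66); WM=58
i=21 t=63 v=3: → [55,66); WM=62
i=22 t=57 v=5: DROP (t<62-4); WM=62

5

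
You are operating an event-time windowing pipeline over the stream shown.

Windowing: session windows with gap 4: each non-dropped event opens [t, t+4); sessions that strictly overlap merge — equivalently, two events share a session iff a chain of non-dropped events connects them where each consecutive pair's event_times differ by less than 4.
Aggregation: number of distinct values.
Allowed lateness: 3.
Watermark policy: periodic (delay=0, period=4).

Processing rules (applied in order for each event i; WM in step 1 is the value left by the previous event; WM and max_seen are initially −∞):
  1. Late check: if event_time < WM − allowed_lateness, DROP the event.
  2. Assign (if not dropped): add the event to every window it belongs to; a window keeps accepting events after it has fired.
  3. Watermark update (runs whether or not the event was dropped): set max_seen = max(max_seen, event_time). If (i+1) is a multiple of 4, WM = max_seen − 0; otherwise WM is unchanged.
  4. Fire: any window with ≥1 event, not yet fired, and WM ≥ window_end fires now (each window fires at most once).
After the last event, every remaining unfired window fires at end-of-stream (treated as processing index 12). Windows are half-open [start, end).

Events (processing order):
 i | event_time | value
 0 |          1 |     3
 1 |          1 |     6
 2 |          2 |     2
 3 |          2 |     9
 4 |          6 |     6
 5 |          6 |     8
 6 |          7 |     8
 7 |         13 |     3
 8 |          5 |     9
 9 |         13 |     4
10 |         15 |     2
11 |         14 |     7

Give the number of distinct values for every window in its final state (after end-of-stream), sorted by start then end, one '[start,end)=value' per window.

i=0 t=1 v=3: → [1,5); WM=−∞
i=1 t=1 v=6: → [1,5); WM=−∞
i=2 t=2 v=2: → [1,6); WM=−∞
i=3 t=2 v=9: → [1,6); WM=2
i=4 t=6 v=6: → [6,10); WM=2
i=5 t=6 v=8: → [6,10); WM=2
i=6 t=7 v=8: → [6,11); WM=2
i=7 t=13 v=3: → [13,17); WM=13
i=8 t=5 v=9: DROP (t<13-3); WM=13
i=9 t=13 v=4: → [13,17); WM=13
i=10 t=15 v=2: → [13,19); WM=13
i=11 t=14 v=7: → [13,19); WM=15

[1,6)=4 [6,11)=2 [13,19)=4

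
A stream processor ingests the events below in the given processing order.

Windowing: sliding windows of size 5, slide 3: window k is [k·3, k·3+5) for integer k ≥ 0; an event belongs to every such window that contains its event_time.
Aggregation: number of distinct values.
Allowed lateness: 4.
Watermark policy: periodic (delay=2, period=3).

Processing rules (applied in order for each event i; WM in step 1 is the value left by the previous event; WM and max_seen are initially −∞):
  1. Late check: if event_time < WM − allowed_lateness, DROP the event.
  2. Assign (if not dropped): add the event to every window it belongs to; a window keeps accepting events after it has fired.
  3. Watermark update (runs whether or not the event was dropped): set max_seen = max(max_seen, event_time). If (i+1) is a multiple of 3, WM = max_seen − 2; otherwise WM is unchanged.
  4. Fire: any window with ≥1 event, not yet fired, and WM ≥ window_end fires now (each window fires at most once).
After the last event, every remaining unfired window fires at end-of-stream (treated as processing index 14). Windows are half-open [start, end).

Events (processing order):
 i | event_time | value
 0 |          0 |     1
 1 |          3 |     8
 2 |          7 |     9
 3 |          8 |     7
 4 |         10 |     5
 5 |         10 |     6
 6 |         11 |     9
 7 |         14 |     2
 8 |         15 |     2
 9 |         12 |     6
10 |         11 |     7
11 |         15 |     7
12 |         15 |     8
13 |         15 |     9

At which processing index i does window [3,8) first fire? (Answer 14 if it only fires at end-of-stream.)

i=0 t=0 v=1: → [0,5); WM=−∞
i=1 t=3 v=8: → [3,8),[0,5); WM=−∞
i=2 t=7 v=9: → [6,11),[3,8); WM=5; [0,5) fires=2
i=3 t=8 v=7: → [6,11); WM=5
i=4 t=10 v=5: → [9,14),[6,11); WM=5
i=5 t=10 v=6: → [9,14),[6,11); WM=8; [3,8) fires=2
i=6 t=11 v=9: → [9,14); WM=8
i=7 t=14 v=2: → [12,17); WM=8
i=8 t=15 v=2: → [15,20),[12,17); WM=13; [6,11) fires=4
i=9 t=12 v=6: → [12,17),[9,14); WM=13
i=10 t=11 v=7: → [9,14); WM=13
i=11 t=15 v=7: → [15,20),[12,17); WM=13
i=12 t=15 v=8: → [15,20),[12,17); WM=13
i=13 t=15 v=9: → [15,20),[12,17); WM=13

5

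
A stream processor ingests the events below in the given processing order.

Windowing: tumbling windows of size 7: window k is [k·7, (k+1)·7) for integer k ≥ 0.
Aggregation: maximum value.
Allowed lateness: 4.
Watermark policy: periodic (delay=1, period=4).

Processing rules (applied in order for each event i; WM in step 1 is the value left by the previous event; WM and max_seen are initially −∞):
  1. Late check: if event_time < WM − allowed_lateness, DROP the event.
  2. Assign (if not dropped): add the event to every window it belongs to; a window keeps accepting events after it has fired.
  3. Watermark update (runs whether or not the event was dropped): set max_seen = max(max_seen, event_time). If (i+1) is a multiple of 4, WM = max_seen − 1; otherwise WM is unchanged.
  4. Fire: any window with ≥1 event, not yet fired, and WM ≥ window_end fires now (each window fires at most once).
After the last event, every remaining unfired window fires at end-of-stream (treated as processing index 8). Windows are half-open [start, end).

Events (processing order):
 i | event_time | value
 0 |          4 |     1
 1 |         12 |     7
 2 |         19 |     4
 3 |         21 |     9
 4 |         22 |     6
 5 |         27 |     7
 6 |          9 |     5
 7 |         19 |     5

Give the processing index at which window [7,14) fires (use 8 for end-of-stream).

i=0 t=4 v=1: → [0,7); WM=−∞
i=1 t=12 v=7: → [7,14); WM=−∞
i=2 t=19 v=4: → [14,21); WM=−∞
i=3 t=21 v=9: → [21,28); WM=20; [0,7) fires=1 [7,14) fires=7
i=4 t=22 v=6: → [21,28); WM=20
i=5 t=27 v=7: → [21,28); WM=20
i=6 t=9 v=5: DROP (t<20-4); WM=20
i=7 t=19 v=5: → [14,21); WM=26; [14,21) fires=5

3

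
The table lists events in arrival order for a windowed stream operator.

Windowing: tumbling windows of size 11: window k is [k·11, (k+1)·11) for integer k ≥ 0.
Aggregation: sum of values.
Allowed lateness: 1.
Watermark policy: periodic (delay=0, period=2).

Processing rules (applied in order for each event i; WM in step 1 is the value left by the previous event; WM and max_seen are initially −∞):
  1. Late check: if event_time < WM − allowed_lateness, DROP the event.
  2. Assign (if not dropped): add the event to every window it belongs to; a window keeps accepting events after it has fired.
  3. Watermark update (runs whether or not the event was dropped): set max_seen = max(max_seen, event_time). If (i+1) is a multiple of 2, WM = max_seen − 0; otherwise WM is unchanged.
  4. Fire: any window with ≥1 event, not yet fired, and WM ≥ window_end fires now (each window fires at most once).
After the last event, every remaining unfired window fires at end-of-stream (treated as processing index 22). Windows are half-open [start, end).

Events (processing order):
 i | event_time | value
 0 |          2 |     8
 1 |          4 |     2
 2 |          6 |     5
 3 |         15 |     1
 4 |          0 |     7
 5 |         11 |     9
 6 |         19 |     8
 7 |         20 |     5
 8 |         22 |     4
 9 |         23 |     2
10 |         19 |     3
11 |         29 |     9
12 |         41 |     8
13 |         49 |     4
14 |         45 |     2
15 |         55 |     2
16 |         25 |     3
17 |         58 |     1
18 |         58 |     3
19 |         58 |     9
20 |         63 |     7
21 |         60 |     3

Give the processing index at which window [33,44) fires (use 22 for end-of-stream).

i=0 t=2 v=8: → [0,11); WM=−∞
i=1 t=4 v=2: → [0,11); WM=4
i=2 t=6 v=5: → [0,11); WM=4
i=3 t=15 v=1: → [11,22); WM=15; [0,11) fires=15
i=4 t=0 v=7: DROP (t<15-1); WM=15
i=5 t=11 v=9: DROP (t<15-1); WM=15
i=6 t=19 v=8: → [11,22); WM=15
i=7 t=20 v=5: → [11,22); WM=20
i=8 t=22 v=4: → [22,33); WM=20
i=9 t=23 v=2: → [22,33); WM=23; [11,22) fires=14
i=10 t=19 v=3: DROP (t<23-1); WM=23
i=11 t=29 v=9: → [22,33); WM=29
i=12 t=41 v=8: → [33,44); WM=29
i=13 t=49 v=4: → [44,55); WM=49; [22,33) fires=15 [33,44) fires=8
i=14 t=45 v=2: DROP (t<49-1); WM=49
i=15 t=55 v=2: → [55,66); WM=55; [44,55) fires=4
i=16 t=25 v=3: DROP (t<55-1); WM=55
i=17 t=58 v=1: → [55,66); WM=58
i=18 t=58 v=3: → [55,66); WM=58
i=19 t=58 v=9: → [55,66); WM=58
i=20 t=63 v=7: → [55,66); WM=58
i=21 t=60 v=3: → [55,66); WM=63

13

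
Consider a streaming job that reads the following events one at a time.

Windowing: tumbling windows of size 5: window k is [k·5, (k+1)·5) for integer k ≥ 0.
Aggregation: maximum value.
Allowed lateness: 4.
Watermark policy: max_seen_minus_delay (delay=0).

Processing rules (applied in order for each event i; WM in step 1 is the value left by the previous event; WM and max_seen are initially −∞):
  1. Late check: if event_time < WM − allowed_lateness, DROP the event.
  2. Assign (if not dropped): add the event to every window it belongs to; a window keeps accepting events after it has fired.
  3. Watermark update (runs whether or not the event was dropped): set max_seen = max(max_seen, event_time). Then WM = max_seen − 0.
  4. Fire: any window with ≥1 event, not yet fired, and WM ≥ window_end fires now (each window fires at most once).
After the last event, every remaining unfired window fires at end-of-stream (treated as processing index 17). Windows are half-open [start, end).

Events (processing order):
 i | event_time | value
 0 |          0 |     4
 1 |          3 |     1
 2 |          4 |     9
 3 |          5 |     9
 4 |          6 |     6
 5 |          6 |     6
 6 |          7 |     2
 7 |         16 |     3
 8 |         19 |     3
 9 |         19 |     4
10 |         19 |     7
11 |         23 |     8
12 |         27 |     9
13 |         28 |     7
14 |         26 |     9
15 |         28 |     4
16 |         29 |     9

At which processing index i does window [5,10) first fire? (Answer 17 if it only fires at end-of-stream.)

i=0 t=0 v=4: → [0,5); WM=0
i=1 t=3 v=1: → [0,5); WM=3
i=2 t=4 v=9: → [0,5); WM=4
i=3 t=5 v=9: → [5,10); WM=5; [0,5) fires=9
i=4 t=6 v=6: → [5,10); WM=6
i=5 t=6 v=6: → [5,10); WM=6
i=6 t=7 v=2: → [5,10); WM=7
i=7 t=16 v=3: → [15,20); WM=16; [5,10) fires=9
i=8 t=19 v=3: → [15,20); WM=19
i=9 t=19 v=4: → [15,20); WM=19
i=10 t=19 v=7: → [15,20); WM=19
i=11 t=23 v=8: → [20,25); WM=23; [15,20) fires=7
i=12 t=27 v=9: → [25,30); WM=27; [20,25) fires=8
i=13 t=28 v=7: → [25,30); WM=28
i=14 t=26 v=9: → [25,30); WM=28
i=15 t=28 v=4: → [25,30); WM=28
i=16 t=29 v=9: → [25,30); WM=29

7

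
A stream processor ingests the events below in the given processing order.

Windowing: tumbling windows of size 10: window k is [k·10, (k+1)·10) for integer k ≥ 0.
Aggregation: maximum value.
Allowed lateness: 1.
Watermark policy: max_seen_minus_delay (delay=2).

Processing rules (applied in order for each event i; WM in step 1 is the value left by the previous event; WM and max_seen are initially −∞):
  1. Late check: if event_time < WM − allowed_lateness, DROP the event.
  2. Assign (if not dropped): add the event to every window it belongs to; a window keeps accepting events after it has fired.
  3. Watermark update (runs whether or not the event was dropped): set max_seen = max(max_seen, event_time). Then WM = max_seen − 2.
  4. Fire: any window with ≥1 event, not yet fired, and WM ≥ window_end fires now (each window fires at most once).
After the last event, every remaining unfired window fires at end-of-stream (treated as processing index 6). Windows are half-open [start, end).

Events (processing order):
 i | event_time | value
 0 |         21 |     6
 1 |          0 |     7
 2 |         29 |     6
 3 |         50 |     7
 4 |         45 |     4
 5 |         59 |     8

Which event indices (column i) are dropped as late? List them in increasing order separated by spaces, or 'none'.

i=0 t=21 v=6: → [20,30); WM=19
i=1 t=0 v=7: DROP (t<19-1); WM=19
i=2 t=29 v=6: → [20,30); WM=27
i=3 t=50 v=7: → [50,60); WM=48; [20,30) fires=6
i=4 t=45 v=4: DROP (t<48-1); WM=48
i=5 t=59 v=8: → [50,60); WM=57

1 4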